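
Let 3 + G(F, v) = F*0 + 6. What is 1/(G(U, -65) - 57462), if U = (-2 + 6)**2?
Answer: -1/57459 ≈ -1.7404e-5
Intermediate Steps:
U = 16 (U = 4**2 = 16)
G(F, v) = 3 (G(F, v) = -3 + (F*0 + 6) = -3 + (0 + 6) = -3 + 6 = 3)
1/(G(U, -65) - 57462) = 1/(3 - 57462) = 1/(-57459) = -1/57459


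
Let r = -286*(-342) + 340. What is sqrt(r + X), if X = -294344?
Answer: 4*I*sqrt(12262) ≈ 442.94*I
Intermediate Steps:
r = 98152 (r = 97812 + 340 = 98152)
sqrt(r + X) = sqrt(98152 - 294344) = sqrt(-196192) = 4*I*sqrt(12262)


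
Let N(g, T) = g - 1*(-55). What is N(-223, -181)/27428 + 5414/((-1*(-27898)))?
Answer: 17976041/95648293 ≈ 0.18794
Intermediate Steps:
N(g, T) = 55 + g (N(g, T) = g + 55 = 55 + g)
N(-223, -181)/27428 + 5414/((-1*(-27898))) = (55 - 223)/27428 + 5414/((-1*(-27898))) = -168*1/27428 + 5414/27898 = -42/6857 + 5414*(1/27898) = -42/6857 + 2707/13949 = 17976041/95648293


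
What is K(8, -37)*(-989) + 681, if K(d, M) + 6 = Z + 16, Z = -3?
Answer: -6242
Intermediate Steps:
K(d, M) = 7 (K(d, M) = -6 + (-3 + 16) = -6 + 13 = 7)
K(8, -37)*(-989) + 681 = 7*(-989) + 681 = -6923 + 681 = -6242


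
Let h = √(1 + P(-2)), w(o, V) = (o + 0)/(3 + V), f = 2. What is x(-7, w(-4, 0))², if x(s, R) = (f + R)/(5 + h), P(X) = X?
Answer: (5 - I)²/1521 ≈ 0.015779 - 0.0065746*I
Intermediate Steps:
w(o, V) = o/(3 + V)
h = I (h = √(1 - 2) = √(-1) = I ≈ 1.0*I)
x(s, R) = (2 + R)*(5 - I)/26 (x(s, R) = (2 + R)/(5 + I) = (2 + R)*((5 - I)/26) = (2 + R)*(5 - I)/26)
x(-7, w(-4, 0))² = ((2 - 4/(3 + 0))*(5 - I)/26)² = ((2 - 4/3)*(5 - I)/26)² = ((1/26)*(⅔)*(5 - I))² = (5/39 - I/39)²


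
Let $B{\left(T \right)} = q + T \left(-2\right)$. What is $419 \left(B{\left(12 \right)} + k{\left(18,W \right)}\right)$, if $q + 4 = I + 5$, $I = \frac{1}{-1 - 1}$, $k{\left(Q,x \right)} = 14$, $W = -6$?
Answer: $- \frac{7961}{2} \approx -3980.5$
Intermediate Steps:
$I = - \frac{1}{2}$ ($I = \frac{1}{-2} = - \frac{1}{2} \approx -0.5$)
$q = \frac{1}{2}$ ($q = -4 + \left(- \frac{1}{2} + 5\right) = -4 + \frac{9}{2} = \frac{1}{2} \approx 0.5$)
$B{\left(T \right)} = \frac{1}{2} - 2 T$ ($B{\left(T \right)} = \frac{1}{2} + T \left(-2\right) = \frac{1}{2} - 2 T$)
$419 \left(B{\left(12 \right)} + k{\left(18,W \right)}\right) = 419 \left(\left(\frac{1}{2} - 24\right) + 14\right) = 419 \left(- \frac{47}{2} + 14\right) = 419 \left(- \frac{19}{2}\right) = - \frac{7961}{2}$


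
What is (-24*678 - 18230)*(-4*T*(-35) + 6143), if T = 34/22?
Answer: -2413518406/11 ≈ -2.1941e+8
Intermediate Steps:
T = 17/11 (T = 34*(1/22) = 17/11 ≈ 1.5455)
(-24*678 - 18230)*(-4*T*(-35) + 6143) = (-24*678 - 18230)*(-4*17/11*(-35) + 6143) = (-16272 - 18230)*(-68/11*(-35) + 6143) = -34502*(2380/11 + 6143) = -34502*69953/11 = -2413518406/11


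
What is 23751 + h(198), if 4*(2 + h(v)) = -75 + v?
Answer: 95119/4 ≈ 23780.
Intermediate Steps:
h(v) = -83/4 + v/4 (h(v) = -2 + (-75 + v)/4 = -2 + (-75/4 + v/4) = -83/4 + v/4)
23751 + h(198) = 23751 + (-83/4 + (¼)*198) = 23751 + (-83/4 + 99/2) = 23751 + 115/4 = 95119/4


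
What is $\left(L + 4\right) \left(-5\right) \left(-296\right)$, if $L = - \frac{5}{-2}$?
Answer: $9620$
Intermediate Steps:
$L = \frac{5}{2}$ ($L = \left(-5\right) \left(- \frac{1}{2}\right) = \frac{5}{2} \approx 2.5$)
$\left(L + 4\right) \left(-5\right) \left(-296\right) = \left(\frac{5}{2} + 4\right) \left(-5\right) \left(-296\right) = \frac{13}{2} \left(-5\right) \left(-296\right) = \left(- \frac{65}{2}\right) \left(-296\right) = 9620$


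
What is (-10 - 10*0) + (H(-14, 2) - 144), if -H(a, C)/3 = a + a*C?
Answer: -28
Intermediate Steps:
H(a, C) = -3*a - 3*C*a (H(a, C) = -3*(a + a*C) = -3*(a + C*a) = -3*a - 3*C*a)
(-10 - 10*0) + (H(-14, 2) - 144) = (-10 - 10*0) + (-3*(-14)*(1 + 2) - 144) = (-10 + 0) + (-3*(-14)*3 - 144) = -10 + (126 - 144) = -10 - 18 = -28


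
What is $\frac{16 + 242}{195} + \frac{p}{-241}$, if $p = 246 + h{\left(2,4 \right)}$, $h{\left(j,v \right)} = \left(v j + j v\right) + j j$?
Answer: $\frac{3436}{15665} \approx 0.21934$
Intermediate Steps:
$h{\left(j,v \right)} = j^{2} + 2 j v$ ($h{\left(j,v \right)} = \left(j v + j v\right) + j^{2} = 2 j v + j^{2} = j^{2} + 2 j v$)
$p = 266$ ($p = 246 + 2 \left(2 + 2 \cdot 4\right) = 246 + 2 \left(2 + 8\right) = 246 + 2 \cdot 10 = 246 + 20 = 266$)
$\frac{16 + 242}{195} + \frac{p}{-241} = \frac{16 + 242}{195} + \frac{266}{-241} = 258 \cdot \frac{1}{195} + 266 \left(- \frac{1}{241}\right) = \frac{86}{65} - \frac{266}{241} = \frac{3436}{15665}$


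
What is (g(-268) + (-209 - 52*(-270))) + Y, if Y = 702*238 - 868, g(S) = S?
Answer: 179771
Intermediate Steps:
Y = 166208 (Y = 167076 - 868 = 166208)
(g(-268) + (-209 - 52*(-270))) + Y = (-268 + (-209 - 52*(-270))) + 166208 = (-268 + (-209 + 14040)) + 166208 = (-268 + 13831) + 166208 = 13563 + 166208 = 179771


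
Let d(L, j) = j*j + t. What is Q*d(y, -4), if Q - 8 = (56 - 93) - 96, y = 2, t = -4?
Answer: -1500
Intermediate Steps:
Q = -125 (Q = 8 + ((56 - 93) - 96) = 8 + (-37 - 96) = 8 - 133 = -125)
d(L, j) = -4 + j² (d(L, j) = j*j - 4 = j² - 4 = -4 + j²)
Q*d(y, -4) = -125*(-4 + (-4)²) = -125*(-4 + 16) = -125*12 = -1500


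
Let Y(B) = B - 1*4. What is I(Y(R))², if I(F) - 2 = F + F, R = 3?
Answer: 0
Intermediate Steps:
Y(B) = -4 + B (Y(B) = B - 4 = -4 + B)
I(F) = 2 + 2*F (I(F) = 2 + (F + F) = 2 + 2*F)
I(Y(R))² = (2 + 2*(-4 + 3))² = (2 + 2*(-1))² = (2 - 2)² = 0² = 0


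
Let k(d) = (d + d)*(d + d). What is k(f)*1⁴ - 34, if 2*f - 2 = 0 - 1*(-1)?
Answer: -25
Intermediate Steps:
f = 3/2 (f = 1 + (0 - 1*(-1))/2 = 1 + (0 + 1)/2 = 1 + (½)*1 = 1 + ½ = 3/2 ≈ 1.5000)
k(d) = 4*d² (k(d) = (2*d)*(2*d) = 4*d²)
k(f)*1⁴ - 34 = (4*(3/2)²)*1⁴ - 34 = (4*(9/4))*1 - 34 = 9*1 - 34 = 9 - 34 = -25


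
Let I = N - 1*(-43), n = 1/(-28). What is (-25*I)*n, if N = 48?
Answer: 325/4 ≈ 81.250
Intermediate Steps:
n = -1/28 ≈ -0.035714
I = 91 (I = 48 - 1*(-43) = 48 + 43 = 91)
(-25*I)*n = -25*91*(-1/28) = -2275*(-1/28) = 325/4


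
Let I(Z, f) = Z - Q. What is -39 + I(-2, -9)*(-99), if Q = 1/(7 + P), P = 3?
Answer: 1689/10 ≈ 168.90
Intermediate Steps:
Q = ⅒ (Q = 1/(7 + 3) = 1/10 = ⅒ ≈ 0.10000)
I(Z, f) = -⅒ + Z (I(Z, f) = Z - 1*⅒ = Z - ⅒ = -⅒ + Z)
-39 + I(-2, -9)*(-99) = -39 + (-⅒ - 2)*(-99) = -39 - 21/10*(-99) = -39 + 2079/10 = 1689/10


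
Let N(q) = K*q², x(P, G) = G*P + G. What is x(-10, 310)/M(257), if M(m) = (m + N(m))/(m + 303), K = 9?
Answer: -781200/297349 ≈ -2.6272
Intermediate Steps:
x(P, G) = G + G*P
N(q) = 9*q²
M(m) = (m + 9*m²)/(303 + m) (M(m) = (m + 9*m²)/(m + 303) = (m + 9*m²)/(303 + m))
x(-10, 310)/M(257) = (310*(1 - 10))/((257*(1 + 9*257)/(303 + 257))) = (310*(-9))/((257*(1 + 2313)/560)) = -2790/(257*(1/560)*2314) = -2790/297349/280 = -2790*280/297349 = -781200/297349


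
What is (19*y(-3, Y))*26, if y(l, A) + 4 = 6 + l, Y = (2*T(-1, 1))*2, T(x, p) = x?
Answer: -494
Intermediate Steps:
Y = -4 (Y = (2*(-1))*2 = -2*2 = -4)
y(l, A) = 2 + l (y(l, A) = -4 + (6 + l) = 2 + l)
(19*y(-3, Y))*26 = (19*(2 - 3))*26 = (19*(-1))*26 = -19*26 = -494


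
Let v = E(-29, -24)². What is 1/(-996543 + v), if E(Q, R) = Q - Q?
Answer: -1/996543 ≈ -1.0035e-6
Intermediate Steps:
E(Q, R) = 0
v = 0 (v = 0² = 0)
1/(-996543 + v) = 1/(-996543 + 0) = 1/(-996543) = -1/996543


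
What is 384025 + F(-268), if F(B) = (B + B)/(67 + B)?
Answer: 1152083/3 ≈ 3.8403e+5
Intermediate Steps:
F(B) = 2*B/(67 + B) (F(B) = (2*B)/(67 + B) = 2*B/(67 + B))
384025 + F(-268) = 384025 + 2*(-268)/(67 - 268) = 384025 + 2*(-268)/(-201) = 384025 + 2*(-268)*(-1/201) = 384025 + 8/3 = 1152083/3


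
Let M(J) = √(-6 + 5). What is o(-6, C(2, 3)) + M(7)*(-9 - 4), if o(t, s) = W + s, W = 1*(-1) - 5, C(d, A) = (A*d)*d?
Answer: 6 - 13*I ≈ 6.0 - 13.0*I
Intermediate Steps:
C(d, A) = A*d²
W = -6 (W = -1 - 5 = -6)
M(J) = I (M(J) = √(-1) = I)
o(t, s) = -6 + s
o(-6, C(2, 3)) + M(7)*(-9 - 4) = (-6 + 3*2²) + I*(-9 - 4) = (-6 + 3*4) + I*(-13) = (-6 + 12) - 13*I = 6 - 13*I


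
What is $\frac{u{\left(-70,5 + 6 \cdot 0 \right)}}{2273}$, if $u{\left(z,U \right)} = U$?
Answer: $\frac{5}{2273} \approx 0.0021997$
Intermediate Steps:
$\frac{u{\left(-70,5 + 6 \cdot 0 \right)}}{2273} = \frac{5 + 6 \cdot 0}{2273} = \left(5 + 0\right) \frac{1}{2273} = 5 \cdot \frac{1}{2273} = \frac{5}{2273}$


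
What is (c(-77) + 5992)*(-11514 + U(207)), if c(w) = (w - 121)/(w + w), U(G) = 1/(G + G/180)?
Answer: -2010923164186/29141 ≈ -6.9007e+7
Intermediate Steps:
U(G) = 180/(181*G) (U(G) = 1/(G + G*(1/180)) = 1/(G + G/180) = 1/(181*G/180) = 180/(181*G))
c(w) = (-121 + w)/(2*w) (c(w) = (-121 + w)/((2*w)) = (-121 + w)*(1/(2*w)) = (-121 + w)/(2*w))
(c(-77) + 5992)*(-11514 + U(207)) = ((½)*(-121 - 77)/(-77) + 5992)*(-11514 + (180/181)/207) = ((½)*(-1/77)*(-198) + 5992)*(-11514 + (180/181)*(1/207)) = (9/7 + 5992)*(-11514 + 20/4163) = (41953/7)*(-47932762/4163) = -2010923164186/29141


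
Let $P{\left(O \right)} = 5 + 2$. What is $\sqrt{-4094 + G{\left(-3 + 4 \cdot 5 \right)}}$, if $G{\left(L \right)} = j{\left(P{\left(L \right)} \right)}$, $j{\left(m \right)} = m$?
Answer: $i \sqrt{4087} \approx 63.93 i$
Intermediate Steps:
$P{\left(O \right)} = 7$
$G{\left(L \right)} = 7$
$\sqrt{-4094 + G{\left(-3 + 4 \cdot 5 \right)}} = \sqrt{-4094 + 7} = \sqrt{-4087} = i \sqrt{4087}$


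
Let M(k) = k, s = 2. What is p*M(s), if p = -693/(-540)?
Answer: 77/30 ≈ 2.5667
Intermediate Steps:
p = 77/60 (p = -693*(-1/540) = 77/60 ≈ 1.2833)
p*M(s) = (77/60)*2 = 77/30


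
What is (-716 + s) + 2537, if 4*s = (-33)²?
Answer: 8373/4 ≈ 2093.3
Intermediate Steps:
s = 1089/4 (s = (¼)*(-33)² = (¼)*1089 = 1089/4 ≈ 272.25)
(-716 + s) + 2537 = (-716 + 1089/4) + 2537 = -1775/4 + 2537 = 8373/4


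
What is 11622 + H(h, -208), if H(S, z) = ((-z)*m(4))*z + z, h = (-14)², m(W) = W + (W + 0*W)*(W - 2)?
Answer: -507754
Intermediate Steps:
m(W) = W + W*(-2 + W) (m(W) = W + (W + 0)*(-2 + W) = W + W*(-2 + W))
h = 196
H(S, z) = z - 12*z² (H(S, z) = ((-z)*(4*(-1 + 4)))*z + z = ((-z)*(4*3))*z + z = (-z*12)*z + z = (-12*z)*z + z = -12*z² + z = z - 12*z²)
11622 + H(h, -208) = 11622 - 208*(1 - 12*(-208)) = 11622 - 208*(1 + 2496) = 11622 - 208*2497 = 11622 - 519376 = -507754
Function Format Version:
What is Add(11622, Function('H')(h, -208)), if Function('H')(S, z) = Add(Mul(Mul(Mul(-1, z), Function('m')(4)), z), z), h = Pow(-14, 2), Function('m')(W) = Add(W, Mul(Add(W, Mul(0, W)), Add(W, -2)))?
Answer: -507754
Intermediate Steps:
Function('m')(W) = Add(W, Mul(W, Add(-2, W))) (Function('m')(W) = Add(W, Mul(Add(W, 0), Add(-2, W))) = Add(W, Mul(W, Add(-2, W))))
h = 196
Function('H')(S, z) = Add(z, Mul(-12, Pow(z, 2))) (Function('H')(S, z) = Add(Mul(Mul(Mul(-1, z), Mul(4, Add(-1, 4))), z), z) = Add(Mul(Mul(Mul(-1, z), Mul(4, 3)), z), z) = Add(Mul(Mul(Mul(-1, z), 12), z), z) = Add(Mul(Mul(-12, z), z), z) = Add(Mul(-12, Pow(z, 2)), z) = Add(z, Mul(-12, Pow(z, 2))))
Add(11622, Function('H')(h, -208)) = Add(11622, Mul(-208, Add(1, Mul(-12, -208)))) = Add(11622, Mul(-208, Add(1, 2496))) = Add(11622, Mul(-208, 2497)) = Add(11622, -519376) = -507754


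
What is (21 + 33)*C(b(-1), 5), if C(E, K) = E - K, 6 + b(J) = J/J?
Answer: -540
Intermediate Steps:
b(J) = -5 (b(J) = -6 + J/J = -6 + 1 = -5)
(21 + 33)*C(b(-1), 5) = (21 + 33)*(-5 - 1*5) = 54*(-5 - 5) = 54*(-10) = -540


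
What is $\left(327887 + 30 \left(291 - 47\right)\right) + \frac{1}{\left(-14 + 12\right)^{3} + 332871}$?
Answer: $\frac{111578007642}{332863} \approx 3.3521 \cdot 10^{5}$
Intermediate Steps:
$\left(327887 + 30 \left(291 - 47\right)\right) + \frac{1}{\left(-14 + 12\right)^{3} + 332871} = \left(327887 + 30 \cdot 244\right) + \frac{1}{\left(-2\right)^{3} + 332871} = \left(327887 + 7320\right) + \frac{1}{-8 + 332871} = 335207 + \frac{1}{332863} = \frac{111578007642}{332863}$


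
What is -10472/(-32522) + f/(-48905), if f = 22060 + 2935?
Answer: -4296489/22721263 ≈ -0.18910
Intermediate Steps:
f = 24995
-10472/(-32522) + f/(-48905) = -10472/(-32522) + 24995/(-48905) = -10472*(-1/32522) + 24995*(-1/48905) = 748/2323 - 4999/9781 = -4296489/22721263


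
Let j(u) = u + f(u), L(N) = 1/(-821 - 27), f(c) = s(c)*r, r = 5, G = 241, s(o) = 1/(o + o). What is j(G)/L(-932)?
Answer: -49254808/241 ≈ -2.0438e+5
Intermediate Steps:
s(o) = 1/(2*o)
f(c) = 5/(2*c) (f(c) = (1/(2*c))*5 = 5/(2*c))
L(N) = -1/848 (L(N) = 1/(-848) = -1/848)
j(u) = u + 5/(2*u)
j(G)/L(-932) = (241 + (5/2)/241)/(-1/848) = (241 + (5/2)*(1/241))*(-848) = (241 + 5/482)*(-848) = (116167/482)*(-848) = -49254808/241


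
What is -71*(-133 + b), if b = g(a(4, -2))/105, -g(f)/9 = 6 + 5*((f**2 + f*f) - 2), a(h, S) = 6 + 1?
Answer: 434023/35 ≈ 12401.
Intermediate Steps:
a(h, S) = 7
g(f) = 36 - 90*f**2 (g(f) = -9*(6 + 5*((f**2 + f*f) - 2)) = -9*(6 + 5*((f**2 + f**2) - 2)) = -9*(6 + 5*(2*f**2 - 2)) = -9*(6 + 5*(-2 + 2*f**2)) = -9*(6 + (-10 + 10*f**2)) = -9*(-4 + 10*f**2) = 36 - 90*f**2)
b = -1458/35 (b = (36 - 90*7**2)/105 = (36 - 90*49)*(1/105) = (36 - 4410)*(1/105) = -4374*1/105 = -1458/35 ≈ -41.657)
-71*(-133 + b) = -71*(-133 - 1458/35) = -71*(-6113/35) = 434023/35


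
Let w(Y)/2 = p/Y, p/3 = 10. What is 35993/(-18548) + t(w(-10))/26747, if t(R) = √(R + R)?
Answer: -35993/18548 + 2*I*√3/26747 ≈ -1.9405 + 0.00012951*I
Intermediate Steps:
p = 30 (p = 3*10 = 30)
w(Y) = 60/Y (w(Y) = 2*(30/Y) = 60/Y)
t(R) = √2*√R (t(R) = √(2*R) = √2*√R)
35993/(-18548) + t(w(-10))/26747 = 35993/(-18548) + (√2*√(60/(-10)))/26747 = 35993*(-1/18548) + (√2*√(60*(-⅒)))*(1/26747) = -35993/18548 + (√2*√(-6))*(1/26747) = -35993/18548 + (√2*(I*√6))*(1/26747) = -35993/18548 + (2*I*√3)*(1/26747) = -35993/18548 + 2*I*√3/26747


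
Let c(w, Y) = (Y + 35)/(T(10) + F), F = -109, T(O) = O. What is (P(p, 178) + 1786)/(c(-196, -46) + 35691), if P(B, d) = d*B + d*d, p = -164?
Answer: 19251/160610 ≈ 0.11986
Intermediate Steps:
c(w, Y) = -35/99 - Y/99 (c(w, Y) = (Y + 35)/(10 - 109) = (35 + Y)/(-99) = (35 + Y)*(-1/99) = -35/99 - Y/99)
P(B, d) = d² + B*d (P(B, d) = B*d + d² = d² + B*d)
(P(p, 178) + 1786)/(c(-196, -46) + 35691) = (178*(-164 + 178) + 1786)/((-35/99 - 1/99*(-46)) + 35691) = (178*14 + 1786)/((-35/99 + 46/99) + 35691) = (2492 + 1786)/(⅑ + 35691) = 4278/(321220/9) = 4278*(9/321220) = 19251/160610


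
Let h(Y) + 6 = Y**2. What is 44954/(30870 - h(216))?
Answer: -22477/7890 ≈ -2.8488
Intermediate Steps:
h(Y) = -6 + Y**2
44954/(30870 - h(216)) = 44954/(30870 - (-6 + 216**2)) = 44954/(30870 - (-6 + 46656)) = 44954/(30870 - 1*46650) = 44954/(30870 - 46650) = 44954/(-15780) = 44954*(-1/15780) = -22477/7890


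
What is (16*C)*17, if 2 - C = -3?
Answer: 1360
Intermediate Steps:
C = 5 (C = 2 - 1*(-3) = 2 + 3 = 5)
(16*C)*17 = (16*5)*17 = 80*17 = 1360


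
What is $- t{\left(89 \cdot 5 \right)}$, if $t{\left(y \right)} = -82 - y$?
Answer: $527$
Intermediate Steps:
$- t{\left(89 \cdot 5 \right)} = - (-82 - 89 \cdot 5) = - (-82 - 445) = \left(-1\right) \left(-527\right) = 527$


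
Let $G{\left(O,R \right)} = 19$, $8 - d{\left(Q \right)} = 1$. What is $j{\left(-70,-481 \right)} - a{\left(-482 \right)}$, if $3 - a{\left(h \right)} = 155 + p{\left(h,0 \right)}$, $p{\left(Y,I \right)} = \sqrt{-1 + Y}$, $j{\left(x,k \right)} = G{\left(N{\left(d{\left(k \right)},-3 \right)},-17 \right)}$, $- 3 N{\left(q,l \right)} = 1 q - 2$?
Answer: $171 + i \sqrt{483} \approx 171.0 + 21.977 i$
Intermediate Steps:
$d{\left(Q \right)} = 7$ ($d{\left(Q \right)} = 8 - 1 = 7$)
$N{\left(q,l \right)} = \frac{2}{3} - \frac{q}{3}$ ($N{\left(q,l \right)} = - \frac{1 q - 2}{3} = - \frac{q - 2}{3} = - \frac{-2 + q}{3} = \frac{2}{3} - \frac{q}{3}$)
$j{\left(x,k \right)} = 19$
$a{\left(h \right)} = -152 - \sqrt{-1 + h}$ ($a{\left(h \right)} = 3 - \left(155 + \sqrt{-1 + h}\right) = -152 - \sqrt{-1 + h}$)
$j{\left(-70,-481 \right)} - a{\left(-482 \right)} = 19 - \left(-152 - \sqrt{-1 - 482}\right) = 19 - \left(-152 - \sqrt{-483}\right) = 19 - \left(-152 - i \sqrt{483}\right) = 19 + \left(152 + i \sqrt{483}\right) = 171 + i \sqrt{483}$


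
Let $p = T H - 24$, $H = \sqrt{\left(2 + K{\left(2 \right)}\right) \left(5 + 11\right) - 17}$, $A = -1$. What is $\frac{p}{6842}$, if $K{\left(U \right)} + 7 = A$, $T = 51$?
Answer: $- \frac{12}{3421} + \frac{51 i \sqrt{113}}{6842} \approx -0.0035077 + 0.079237 i$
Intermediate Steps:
$K{\left(U \right)} = -8$ ($K{\left(U \right)} = -7 - 1 = -8$)
$H = i \sqrt{113}$ ($H = \sqrt{\left(2 - 8\right) \left(5 + 11\right) - 17} = \sqrt{\left(-6\right) 16 - 17} = \sqrt{-96 - 17} = \sqrt{-113} = i \sqrt{113} \approx 10.63 i$)
$p = -24 + 51 i \sqrt{113}$ ($p = 51 i \sqrt{113} - 24 = -24 + 51 i \sqrt{113} \approx -24.0 + 542.14 i$)
$\frac{p}{6842} = \frac{-24 + 51 i \sqrt{113}}{6842} = \left(-24 + 51 i \sqrt{113}\right) \frac{1}{6842} = - \frac{12}{3421} + \frac{51 i \sqrt{113}}{6842}$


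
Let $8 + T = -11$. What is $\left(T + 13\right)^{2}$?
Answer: $36$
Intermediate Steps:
$T = -19$ ($T = -8 - 11 = -19$)
$\left(T + 13\right)^{2} = \left(-19 + 13\right)^{2} = \left(-6\right)^{2} = 36$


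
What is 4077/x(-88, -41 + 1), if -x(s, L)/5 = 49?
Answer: -4077/245 ≈ -16.641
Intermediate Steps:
x(s, L) = -245 (x(s, L) = -5*49 = -245)
4077/x(-88, -41 + 1) = 4077/(-245) = 4077*(-1/245) = -4077/245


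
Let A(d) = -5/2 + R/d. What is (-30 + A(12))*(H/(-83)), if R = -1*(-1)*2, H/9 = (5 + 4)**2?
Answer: 23571/83 ≈ 283.99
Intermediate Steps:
H = 729 (H = 9*(5 + 4)**2 = 9*9**2 = 9*81 = 729)
R = 2 (R = 1*2 = 2)
A(d) = -5/2 + 2/d
(-30 + A(12))*(H/(-83)) = (-30 + (-5/2 + 2/12))*(729/(-83)) = (-30 + (-5/2 + 2*(1/12)))*(729*(-1/83)) = (-30 + (-5/2 + 1/6))*(-729/83) = (-30 - 7/3)*(-729/83) = -97/3*(-729/83) = 23571/83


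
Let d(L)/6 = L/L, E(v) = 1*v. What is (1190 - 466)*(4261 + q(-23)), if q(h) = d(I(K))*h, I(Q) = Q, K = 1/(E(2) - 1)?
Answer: 2985052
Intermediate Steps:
E(v) = v
K = 1 (K = 1/(2 - 1) = 1/1 = 1)
d(L) = 6 (d(L) = 6*(L/L) = 6*1 = 6)
q(h) = 6*h
(1190 - 466)*(4261 + q(-23)) = (1190 - 466)*(4261 + 6*(-23)) = 724*(4261 - 138) = 724*4123 = 2985052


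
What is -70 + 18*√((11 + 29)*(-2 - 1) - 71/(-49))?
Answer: -70 + 18*I*√5809/7 ≈ -70.0 + 195.99*I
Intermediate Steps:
-70 + 18*√((11 + 29)*(-2 - 1) - 71/(-49)) = -70 + 18*√(40*(-3) - 71*(-1/49)) = -70 + 18*√(-120 + 71/49) = -70 + 18*√(-5809/49) = -70 + 18*(I*√5809/7) = -70 + 18*I*√5809/7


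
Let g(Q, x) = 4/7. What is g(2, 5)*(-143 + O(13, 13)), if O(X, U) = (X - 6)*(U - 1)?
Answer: -236/7 ≈ -33.714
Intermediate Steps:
g(Q, x) = 4/7 (g(Q, x) = 4*(1/7) = 4/7)
O(X, U) = (-1 + U)*(-6 + X) (O(X, U) = (-6 + X)*(-1 + U) = (-1 + U)*(-6 + X))
g(2, 5)*(-143 + O(13, 13)) = 4*(-143 + (6 - 1*13 - 6*13 + 13*13))/7 = 4*(-143 + (6 - 13 - 78 + 169))/7 = 4*(-143 + 84)/7 = (4/7)*(-59) = -236/7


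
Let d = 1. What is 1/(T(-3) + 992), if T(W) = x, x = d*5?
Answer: 1/997 ≈ 0.0010030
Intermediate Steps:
x = 5 (x = 1*5 = 5)
T(W) = 5
1/(T(-3) + 992) = 1/(5 + 992) = 1/997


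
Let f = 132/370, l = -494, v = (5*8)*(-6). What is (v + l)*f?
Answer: -48444/185 ≈ -261.86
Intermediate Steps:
v = -240 (v = 40*(-6) = -240)
f = 66/185 (f = 132*(1/370) = 66/185 ≈ 0.35676)
(v + l)*f = (-240 - 494)*(66/185) = -734*66/185 = -48444/185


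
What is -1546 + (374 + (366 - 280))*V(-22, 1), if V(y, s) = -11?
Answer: -6606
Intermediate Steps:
-1546 + (374 + (366 - 280))*V(-22, 1) = -1546 + (374 + (366 - 280))*(-11) = -1546 + (374 + 86)*(-11) = -1546 + 460*(-11) = -1546 - 5060 = -6606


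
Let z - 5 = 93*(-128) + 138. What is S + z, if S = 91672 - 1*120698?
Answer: -40787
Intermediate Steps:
S = -29026 (S = 91672 - 120698 = -29026)
z = -11761 (z = 5 + (93*(-128) + 138) = 5 + (-11904 + 138) = 5 - 11766 = -11761)
S + z = -29026 - 11761 = -40787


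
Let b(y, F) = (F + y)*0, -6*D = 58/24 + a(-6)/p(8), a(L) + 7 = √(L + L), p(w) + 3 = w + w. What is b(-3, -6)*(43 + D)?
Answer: 0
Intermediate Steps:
p(w) = -3 + 2*w (p(w) = -3 + (w + w) = -3 + 2*w)
a(L) = -7 + √2*√L (a(L) = -7 + √(L + L) = -7 + √(2*L) = -7 + √2*√L)
D = -293/936 - I*√3/39 (D = -(58/24 + (-7 + √2*√(-6))/(-3 + 2*8))/6 = -(58*(1/24) + (-7 + √2*(I*√6))/(-3 + 16))/6 = -(29/12 + (-7 + 2*I*√3)/13)/6 = -(29/12 + (-7 + 2*I*√3)*(1/13))/6 = -(29/12 + (-7/13 + 2*I*√3/13))/6 = -(293/156 + 2*I*√3/13)/6 = -293/936 - I*√3/39 ≈ -0.31303 - 0.044412*I)
b(y, F) = 0
b(-3, -6)*(43 + D) = 0*(43 + (-293/936 - I*√3/39)) = 0*(39955/936 - I*√3/39) = 0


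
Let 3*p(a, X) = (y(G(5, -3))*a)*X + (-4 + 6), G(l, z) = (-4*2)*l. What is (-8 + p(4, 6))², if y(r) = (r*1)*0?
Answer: 484/9 ≈ 53.778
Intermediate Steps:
G(l, z) = -8*l
y(r) = 0 (y(r) = r*0 = 0)
p(a, X) = ⅔ (p(a, X) = ((0*a)*X + (-4 + 6))/3 = (0*X + 2)/3 = (0 + 2)/3 = (⅓)*2 = ⅔)
(-8 + p(4, 6))² = (-8 + ⅔)² = (-22/3)² = 484/9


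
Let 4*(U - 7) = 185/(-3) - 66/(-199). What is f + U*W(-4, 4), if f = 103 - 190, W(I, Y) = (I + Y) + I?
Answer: -32038/597 ≈ -53.665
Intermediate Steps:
W(I, Y) = Y + 2*I
f = -87
U = -19901/2388 (U = 7 + (185/(-3) - 66/(-199))/4 = 7 + (185*(-⅓) - 66*(-1/199))/4 = 7 + (-185/3 + 66/199)/4 = 7 + (¼)*(-36617/597) = 7 - 36617/2388 = -19901/2388 ≈ -8.3338)
f + U*W(-4, 4) = -87 - 19901*(4 + 2*(-4))/2388 = -87 - 19901*(4 - 8)/2388 = -87 - 19901/2388*(-4) = -87 + 19901/597 = -32038/597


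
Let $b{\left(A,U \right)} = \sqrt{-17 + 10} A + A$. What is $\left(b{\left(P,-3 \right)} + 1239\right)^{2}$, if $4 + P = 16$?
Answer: $1563993 + 30024 i \sqrt{7} \approx 1.564 \cdot 10^{6} + 79436.0 i$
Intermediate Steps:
$P = 12$ ($P = -4 + 16 = 12$)
$b{\left(A,U \right)} = A + i A \sqrt{7}$ ($b{\left(A,U \right)} = \sqrt{-7} A + A = i \sqrt{7} A + A = i A \sqrt{7} + A = A + i A \sqrt{7}$)
$\left(b{\left(P,-3 \right)} + 1239\right)^{2} = \left(12 \left(1 + i \sqrt{7}\right) + 1239\right)^{2} = \left(\left(12 + 12 i \sqrt{7}\right) + 1239\right)^{2} = \left(1251 + 12 i \sqrt{7}\right)^{2}$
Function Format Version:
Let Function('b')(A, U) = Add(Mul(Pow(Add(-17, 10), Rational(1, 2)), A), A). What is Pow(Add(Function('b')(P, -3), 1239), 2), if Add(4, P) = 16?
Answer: Add(1563993, Mul(30024, I, Pow(7, Rational(1, 2)))) ≈ Add(1.5640e+6, Mul(79436., I))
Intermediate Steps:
P = 12 (P = Add(-4, 16) = 12)
Function('b')(A, U) = Add(A, Mul(I, A, Pow(7, Rational(1, 2)))) (Function('b')(A, U) = Add(Mul(Pow(-7, Rational(1, 2)), A), A) = Add(Mul(Mul(I, Pow(7, Rational(1, 2))), A), A) = Add(Mul(I, A, Pow(7, Rational(1, 2))), A) = Add(A, Mul(I, A, Pow(7, Rational(1, 2)))))
Pow(Add(Function('b')(P, -3), 1239), 2) = Pow(Add(Mul(12, Add(1, Mul(I, Pow(7, Rational(1, 2))))), 1239), 2) = Pow(Add(Add(12, Mul(12, I, Pow(7, Rational(1, 2)))), 1239), 2) = Pow(Add(1251, Mul(12, I, Pow(7, Rational(1, 2)))), 2)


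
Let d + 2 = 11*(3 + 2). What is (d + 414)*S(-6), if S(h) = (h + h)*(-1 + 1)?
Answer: 0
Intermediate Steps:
S(h) = 0 (S(h) = (2*h)*0 = 0)
d = 53 (d = -2 + 11*(3 + 2) = -2 + 11*5 = -2 + 55 = 53)
(d + 414)*S(-6) = (53 + 414)*0 = 467*0 = 0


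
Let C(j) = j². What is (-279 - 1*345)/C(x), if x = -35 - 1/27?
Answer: -113724/223729 ≈ -0.50831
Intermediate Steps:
x = -946/27 (x = -35 - 1*1/27 = -35 - 1/27 = -946/27 ≈ -35.037)
(-279 - 1*345)/C(x) = (-279 - 1*345)/((-946/27)²) = (-279 - 345)/(894916/729) = -624*729/894916 = -113724/223729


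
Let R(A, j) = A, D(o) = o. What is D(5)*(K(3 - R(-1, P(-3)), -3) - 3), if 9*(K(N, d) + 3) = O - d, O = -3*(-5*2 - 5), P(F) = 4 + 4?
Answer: -10/3 ≈ -3.3333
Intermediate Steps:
P(F) = 8
O = 45 (O = -3*(-10 - 5) = -3*(-15) = 45)
K(N, d) = 2 - d/9 (K(N, d) = -3 + (45 - d)/9 = -3 + (5 - d/9) = 2 - d/9)
D(5)*(K(3 - R(-1, P(-3)), -3) - 3) = 5*((2 - ⅑*(-3)) - 3) = 5*((2 + ⅓) - 3) = 5*(7/3 - 3) = 5*(-⅔) = -10/3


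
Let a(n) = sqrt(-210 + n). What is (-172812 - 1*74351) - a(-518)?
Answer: -247163 - 2*I*sqrt(182) ≈ -2.4716e+5 - 26.981*I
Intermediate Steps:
(-172812 - 1*74351) - a(-518) = (-172812 - 1*74351) - sqrt(-210 - 518) = (-172812 - 74351) - sqrt(-728) = -247163 - 2*I*sqrt(182)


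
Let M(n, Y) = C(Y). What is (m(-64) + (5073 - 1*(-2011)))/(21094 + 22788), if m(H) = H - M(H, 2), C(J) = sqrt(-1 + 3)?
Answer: 3510/21941 - sqrt(2)/43882 ≈ 0.15994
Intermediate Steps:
C(J) = sqrt(2)
M(n, Y) = sqrt(2)
m(H) = H - sqrt(2)
(m(-64) + (5073 - 1*(-2011)))/(21094 + 22788) = ((-64 - sqrt(2)) + (5073 - 1*(-2011)))/(21094 + 22788) = ((-64 - sqrt(2)) + (5073 + 2011))/43882 = ((-64 - sqrt(2)) + 7084)*(1/43882) = (7020 - sqrt(2))*(1/43882) = 3510/21941 - sqrt(2)/43882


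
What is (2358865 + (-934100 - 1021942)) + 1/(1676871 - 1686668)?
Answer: 3946456930/9797 ≈ 4.0282e+5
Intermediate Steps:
(2358865 + (-934100 - 1021942)) + 1/(1676871 - 1686668) = (2358865 - 1956042) + 1/(-9797) = 402823 - 1/9797 = 3946456930/9797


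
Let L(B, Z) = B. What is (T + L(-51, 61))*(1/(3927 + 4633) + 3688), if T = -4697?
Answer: -37472736547/2140 ≈ -1.7511e+7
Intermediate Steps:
(T + L(-51, 61))*(1/(3927 + 4633) + 3688) = (-4697 - 51)*(1/(3927 + 4633) + 3688) = -4748*(1/8560 + 3688) = -4748*31569281/8560 = -37472736547/2140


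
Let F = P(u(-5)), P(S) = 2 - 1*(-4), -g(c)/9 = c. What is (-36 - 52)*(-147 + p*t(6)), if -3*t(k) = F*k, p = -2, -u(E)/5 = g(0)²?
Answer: 10824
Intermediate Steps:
g(c) = -9*c
u(E) = 0 (u(E) = -5*(-9*0)² = -5*0² = -5*0 = 0)
P(S) = 6 (P(S) = 2 + 4 = 6)
F = 6
t(k) = -2*k
(-36 - 52)*(-147 + p*t(6)) = (-36 - 52)*(-147 - (-4)*6) = -88*(-147 - 2*(-12)) = -88*(-147 + 24) = -88*(-123) = 10824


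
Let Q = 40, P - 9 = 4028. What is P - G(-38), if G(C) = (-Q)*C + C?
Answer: 2555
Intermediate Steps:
P = 4037 (P = 9 + 4028 = 4037)
G(C) = -39*C (G(C) = (-1*40)*C + C = -40*C + C = -39*C)
P - G(-38) = 4037 - (-39)*(-38) = 4037 - 1*1482 = 4037 - 1482 = 2555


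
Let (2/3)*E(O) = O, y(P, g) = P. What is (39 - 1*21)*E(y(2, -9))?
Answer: 54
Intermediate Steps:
E(O) = 3*O/2
(39 - 1*21)*E(y(2, -9)) = (39 - 1*21)*((3/2)*2) = (39 - 21)*3 = 18*3 = 54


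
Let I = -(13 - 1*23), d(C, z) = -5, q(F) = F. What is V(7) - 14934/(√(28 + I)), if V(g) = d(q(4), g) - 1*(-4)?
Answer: -1 - 393*√38 ≈ -2423.6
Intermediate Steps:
V(g) = -1 (V(g) = -5 - 1*(-4) = -5 + 4 = -1)
I = 10 (I = -(13 - 23) = -1*(-10) = 10)
V(7) - 14934/(√(28 + I)) = -1 - 14934/(√(28 + 10)) = -1 - 14934/(√38) = -1 - 14934*√38/38 = -1 - 393*√38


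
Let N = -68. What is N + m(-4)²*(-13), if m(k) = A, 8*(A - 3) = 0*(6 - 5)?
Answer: -185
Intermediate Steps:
A = 3 (A = 3 + (0*(6 - 5))/8 = 3 + (0*1)/8 = 3 + (⅛)*0 = 3 + 0 = 3)
m(k) = 3
N + m(-4)²*(-13) = -68 + 3²*(-13) = -68 + 9*(-13) = -68 - 117 = -185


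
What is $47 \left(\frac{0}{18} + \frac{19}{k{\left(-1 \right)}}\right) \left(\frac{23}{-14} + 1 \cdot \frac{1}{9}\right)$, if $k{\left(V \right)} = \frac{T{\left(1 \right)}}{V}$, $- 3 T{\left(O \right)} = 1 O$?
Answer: $- \frac{172349}{42} \approx -4103.5$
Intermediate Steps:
$T{\left(O \right)} = - \frac{O}{3}$ ($T{\left(O \right)} = - \frac{1 O}{3} = - \frac{O}{3}$)
$k{\left(V \right)} = - \frac{1}{3 V}$ ($k{\left(V \right)} = \frac{\left(- \frac{1}{3}\right) 1}{V} = - \frac{1}{3 V}$)
$47 \left(\frac{0}{18} + \frac{19}{k{\left(-1 \right)}}\right) \left(\frac{23}{-14} + 1 \cdot \frac{1}{9}\right) = 47 \left(\frac{0}{18} + \frac{19}{\left(- \frac{1}{3}\right) \frac{1}{-1}}\right) \left(\frac{23}{-14} + 1 \cdot \frac{1}{9}\right) = 47 \left(0 \cdot \frac{1}{18} + \frac{19}{\left(- \frac{1}{3}\right) \left(-1\right)}\right) \left(23 \left(- \frac{1}{14}\right) + 1 \cdot \frac{1}{9}\right) = 47 \left(0 + 19 \frac{1}{\frac{1}{3}}\right) \left(- \frac{23}{14} + \frac{1}{9}\right) = 47 \left(0 + 19 \cdot 3\right) \left(- \frac{193}{126}\right) = 47 \left(0 + 57\right) \left(- \frac{193}{126}\right) = 47 \cdot 57 \left(- \frac{193}{126}\right) = 2679 \left(- \frac{193}{126}\right) = - \frac{172349}{42}$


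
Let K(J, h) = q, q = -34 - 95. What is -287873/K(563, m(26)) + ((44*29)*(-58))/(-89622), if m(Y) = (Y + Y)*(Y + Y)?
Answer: 4301550173/1926873 ≈ 2232.4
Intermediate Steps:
m(Y) = 4*Y² (m(Y) = (2*Y)*(2*Y) = 4*Y²)
q = -129
K(J, h) = -129
-287873/K(563, m(26)) + ((44*29)*(-58))/(-89622) = -287873/(-129) + ((44*29)*(-58))/(-89622) = -287873*(-1/129) + (1276*(-58))*(-1/89622) = 287873/129 - 74008*(-1/89622) = 287873/129 + 37004/44811 = 4301550173/1926873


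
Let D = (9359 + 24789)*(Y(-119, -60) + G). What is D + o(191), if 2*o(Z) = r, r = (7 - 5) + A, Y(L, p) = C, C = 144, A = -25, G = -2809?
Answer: -182008863/2 ≈ -9.1004e+7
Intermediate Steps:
Y(L, p) = 144
r = -23 (r = (7 - 5) - 25 = 2 - 25 = -23)
o(Z) = -23/2 (o(Z) = (½)*(-23) = -23/2)
D = -91004420 (D = (9359 + 24789)*(144 - 2809) = 34148*(-2665) = -91004420)
D + o(191) = -91004420 - 23/2 = -182008863/2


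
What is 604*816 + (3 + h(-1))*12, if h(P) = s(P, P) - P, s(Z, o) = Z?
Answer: 492900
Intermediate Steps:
h(P) = 0 (h(P) = P - P = 0)
604*816 + (3 + h(-1))*12 = 604*816 + (3 + 0)*12 = 492864 + 3*12 = 492864 + 36 = 492900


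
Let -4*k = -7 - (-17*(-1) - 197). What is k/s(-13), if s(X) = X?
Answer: 173/52 ≈ 3.3269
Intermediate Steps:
k = -173/4 (k = -(-7 - (-17*(-1) - 197))/4 = -(-7 - (17 - 197))/4 = -(-7 - 1*(-180))/4 = -(-7 + 180)/4 = -1/4*173 = -173/4 ≈ -43.250)
k/s(-13) = -173/4/(-13) = -173/4*(-1/13) = 173/52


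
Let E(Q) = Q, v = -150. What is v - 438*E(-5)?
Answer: 2040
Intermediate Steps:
v - 438*E(-5) = -150 - 438*(-5) = -150 + 2190 = 2040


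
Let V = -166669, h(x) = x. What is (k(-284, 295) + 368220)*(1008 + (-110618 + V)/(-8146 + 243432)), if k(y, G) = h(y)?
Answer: 43580363671968/117643 ≈ 3.7045e+8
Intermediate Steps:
k(y, G) = y
(k(-284, 295) + 368220)*(1008 + (-110618 + V)/(-8146 + 243432)) = (-284 + 368220)*(1008 + (-110618 - 166669)/(-8146 + 243432)) = 367936*(1008 - 277287/235286) = 367936*(236891001/235286) = 43580363671968/117643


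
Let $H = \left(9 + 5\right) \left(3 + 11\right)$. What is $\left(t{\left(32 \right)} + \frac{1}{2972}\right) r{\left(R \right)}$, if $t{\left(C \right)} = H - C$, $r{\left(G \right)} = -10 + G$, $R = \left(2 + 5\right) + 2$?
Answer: $- \frac{487409}{2972} \approx -164.0$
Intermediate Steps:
$H = 196$ ($H = 14 \cdot 14 = 196$)
$R = 9$ ($R = 7 + 2 = 9$)
$t{\left(C \right)} = 196 - C$
$\left(t{\left(32 \right)} + \frac{1}{2972}\right) r{\left(R \right)} = \left(\left(196 - 32\right) + \frac{1}{2972}\right) \left(-10 + 9\right) = \left(\left(196 - 32\right) + \frac{1}{2972}\right) \left(-1\right) = \left(164 + \frac{1}{2972}\right) \left(-1\right) = \frac{487409}{2972} \left(-1\right) = - \frac{487409}{2972}$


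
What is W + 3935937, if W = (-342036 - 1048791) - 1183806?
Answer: 1361304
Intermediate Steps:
W = -2574633 (W = -1390827 - 1183806 = -2574633)
W + 3935937 = -2574633 + 3935937 = 1361304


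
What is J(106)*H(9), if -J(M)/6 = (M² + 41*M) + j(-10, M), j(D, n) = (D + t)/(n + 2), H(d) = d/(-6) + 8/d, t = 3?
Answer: 18511339/324 ≈ 57134.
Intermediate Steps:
H(d) = 8/d - d/6 (H(d) = d*(-⅙) + 8/d = -d/6 + 8/d = 8/d - d/6)
j(D, n) = (3 + D)/(2 + n) (j(D, n) = (D + 3)/(n + 2) = (3 + D)/(2 + n))
J(M) = -246*M - 6*M² + 42/(2 + M) (J(M) = -6*((M² + 41*M) + (3 - 10)/(2 + M)) = -6*((M² + 41*M) - 7/(2 + M)) = -6*(M² - 7/(2 + M) + 41*M) = -246*M - 6*M² + 42/(2 + M))
J(106)*H(9) = (6*(7 - 1*106*(2 + 106)*(41 + 106))/(2 + 106))*(8/9 - ⅙*9) = (6*(7 - 1*106*108*147)/108)*(8*(⅑) - 3/2) = (6*(1/108)*(7 - 1682856))*(8/9 - 3/2) = (6*(1/108)*(-1682849))*(-11/18) = -1682849/18*(-11/18) = 18511339/324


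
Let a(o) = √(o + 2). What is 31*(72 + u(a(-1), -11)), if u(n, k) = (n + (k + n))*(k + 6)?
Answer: 3627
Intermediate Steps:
a(o) = √(2 + o)
u(n, k) = (6 + k)*(k + 2*n) (u(n, k) = (k + 2*n)*(6 + k) = (6 + k)*(k + 2*n))
31*(72 + u(a(-1), -11)) = 31*(72 + ((-11)² + 6*(-11) + 12*√(2 - 1) + 2*(-11)*√(2 - 1))) = 31*(72 + (121 - 66 + 12*√1 + 2*(-11)*√1)) = 31*(72 + (121 - 66 + 12*1 + 2*(-11)*1)) = 31*(72 + (121 - 66 + 12 - 22)) = 31*(72 + 45) = 31*117 = 3627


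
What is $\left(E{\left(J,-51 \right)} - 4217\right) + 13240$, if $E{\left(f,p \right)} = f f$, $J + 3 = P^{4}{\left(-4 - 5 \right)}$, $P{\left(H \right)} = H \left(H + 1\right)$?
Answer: $722203975074632$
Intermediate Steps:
$P{\left(H \right)} = H \left(1 + H\right)$
$J = 26873853$ ($J = -3 + \left(\left(-4 - 5\right) \left(1 - 9\right)\right)^{4} = -3 + \left(- 9 \left(1 - 9\right)\right)^{4} = -3 + \left(\left(-9\right) \left(-8\right)\right)^{4} = -3 + 72^{4} = -3 + 26873856 = 26873853$)
$E{\left(f,p \right)} = f^{2}$
$\left(E{\left(J,-51 \right)} - 4217\right) + 13240 = \left(26873853^{2} - 4217\right) + 13240 = \left(722203975065609 - 4217\right) + 13240 = 722203975061392 + 13240 = 722203975074632$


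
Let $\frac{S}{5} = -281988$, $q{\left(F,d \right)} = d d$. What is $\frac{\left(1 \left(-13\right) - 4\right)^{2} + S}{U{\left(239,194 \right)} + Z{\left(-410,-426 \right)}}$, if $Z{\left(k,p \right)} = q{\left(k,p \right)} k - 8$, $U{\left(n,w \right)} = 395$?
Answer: $\frac{1409651}{74404773} \approx 0.018946$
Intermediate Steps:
$q{\left(F,d \right)} = d^{2}$
$S = -1409940$ ($S = 5 \left(-281988\right) = -1409940$)
$Z{\left(k,p \right)} = -8 + k p^{2}$ ($Z{\left(k,p \right)} = p^{2} k - 8 = k p^{2} - 8 = -8 + k p^{2}$)
$\frac{\left(1 \left(-13\right) - 4\right)^{2} + S}{U{\left(239,194 \right)} + Z{\left(-410,-426 \right)}} = \frac{\left(1 \left(-13\right) - 4\right)^{2} - 1409940}{395 - \left(8 + 410 \left(-426\right)^{2}\right)} = \frac{\left(-13 - 4\right)^{2} - 1409940}{395 - 74405168} = \frac{\left(-17\right)^{2} - 1409940}{395 - 74405168} = \frac{289 - 1409940}{395 - 74405168} = - \frac{1409651}{-74404773} = \left(-1409651\right) \left(- \frac{1}{74404773}\right) = \frac{1409651}{74404773}$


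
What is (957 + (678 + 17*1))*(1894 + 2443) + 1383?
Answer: 7166107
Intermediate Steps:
(957 + (678 + 17*1))*(1894 + 2443) + 1383 = (957 + (678 + 17))*4337 + 1383 = (957 + 695)*4337 + 1383 = 1652*4337 + 1383 = 7164724 + 1383 = 7166107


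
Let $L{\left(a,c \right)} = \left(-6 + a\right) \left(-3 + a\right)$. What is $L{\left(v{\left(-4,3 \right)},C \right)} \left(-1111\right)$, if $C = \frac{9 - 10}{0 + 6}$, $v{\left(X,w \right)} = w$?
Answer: $0$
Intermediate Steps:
$C = - \frac{1}{6} \approx -0.16667$
$L{\left(v{\left(-4,3 \right)},C \right)} \left(-1111\right) = \left(18 + 3^{2} - 27\right) \left(-1111\right) = \left(18 + 9 - 27\right) \left(-1111\right) = 0 \left(-1111\right) = 0$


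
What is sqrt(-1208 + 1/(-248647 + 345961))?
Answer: I*sqrt(233464847646)/13902 ≈ 34.756*I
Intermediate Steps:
sqrt(-1208 + 1/(-248647 + 345961)) = sqrt(-1208 + 1/97314) = sqrt(-117555311/97314) = I*sqrt(233464847646)/13902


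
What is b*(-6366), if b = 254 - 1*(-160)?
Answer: -2635524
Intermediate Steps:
b = 414 (b = 254 + 160 = 414)
b*(-6366) = 414*(-6366) = -2635524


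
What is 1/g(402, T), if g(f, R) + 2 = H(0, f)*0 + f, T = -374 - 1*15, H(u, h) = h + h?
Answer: 1/400 ≈ 0.0025000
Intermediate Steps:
H(u, h) = 2*h
T = -389 (T = -374 - 15 = -389)
g(f, R) = -2 + f (g(f, R) = -2 + ((2*f)*0 + f) = -2 + (0 + f) = -2 + f)
1/g(402, T) = 1/(-2 + 402) = 1/400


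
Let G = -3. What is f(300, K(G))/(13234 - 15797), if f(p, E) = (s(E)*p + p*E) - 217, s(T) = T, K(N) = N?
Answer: 2017/2563 ≈ 0.78697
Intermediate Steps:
f(p, E) = -217 + 2*E*p (f(p, E) = (E*p + p*E) - 217 = (E*p + E*p) - 217 = 2*E*p - 217 = -217 + 2*E*p)
f(300, K(G))/(13234 - 15797) = (-217 + 2*(-3)*300)/(13234 - 15797) = (-217 - 1800)/(-2563) = -2017*(-1/2563) = 2017/2563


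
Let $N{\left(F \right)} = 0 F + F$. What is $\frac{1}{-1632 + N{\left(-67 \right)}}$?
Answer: $- \frac{1}{1699} \approx -0.00058858$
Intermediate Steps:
$N{\left(F \right)} = F$ ($N{\left(F \right)} = 0 + F = F$)
$\frac{1}{-1632 + N{\left(-67 \right)}} = \frac{1}{-1632 - 67} = \frac{1}{-1699} = - \frac{1}{1699}$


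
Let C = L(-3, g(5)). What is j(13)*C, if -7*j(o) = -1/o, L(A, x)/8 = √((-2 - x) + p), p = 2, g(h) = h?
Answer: 8*I*√5/91 ≈ 0.19658*I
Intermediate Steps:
L(A, x) = 8*√(-x) (L(A, x) = 8*√((-2 - x) + 2) = 8*√(-x))
j(o) = 1/(7*o) (j(o) = -(-1)/(7*o) = 1/(7*o))
C = 8*I*√5 (C = 8*√(-1*5) = 8*√(-5) = 8*(I*√5) = 8*I*√5 ≈ 17.889*I)
j(13)*C = ((⅐)/13)*(8*I*√5) = ((⅐)*(1/13))*(8*I*√5) = (8*I*√5)/91 = 8*I*√5/91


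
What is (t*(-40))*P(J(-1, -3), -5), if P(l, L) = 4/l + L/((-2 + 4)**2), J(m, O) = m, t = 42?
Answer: 8820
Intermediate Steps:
P(l, L) = 4/l + L/4 (P(l, L) = 4/l + L/(2**2) = 4/l + L/4)
(t*(-40))*P(J(-1, -3), -5) = (42*(-40))*(4/(-1) + (1/4)*(-5)) = -1680*(4*(-1) - 5/4) = -1680*(-4 - 5/4) = -1680*(-21/4) = 8820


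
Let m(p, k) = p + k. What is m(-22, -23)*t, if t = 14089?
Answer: -634005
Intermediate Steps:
m(p, k) = k + p
m(-22, -23)*t = (-23 - 22)*14089 = -45*14089 = -634005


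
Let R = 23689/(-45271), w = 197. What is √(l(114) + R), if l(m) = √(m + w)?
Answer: √(-1072424719 + 2049463441*√311)/45271 ≈ 4.1367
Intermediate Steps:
l(m) = √(197 + m) (l(m) = √(m + 197) = √(197 + m))
R = -23689/45271 (R = 23689*(-1/45271) = -23689/45271 ≈ -0.52327)
√(l(114) + R) = √(√(197 + 114) - 23689/45271) = √(√311 - 23689/45271) = √(-23689/45271 + √311)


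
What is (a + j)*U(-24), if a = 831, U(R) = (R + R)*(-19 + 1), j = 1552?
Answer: 2058912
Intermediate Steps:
U(R) = -36*R (U(R) = (2*R)*(-18) = -36*R)
(a + j)*U(-24) = (831 + 1552)*(-36*(-24)) = 2383*864 = 2058912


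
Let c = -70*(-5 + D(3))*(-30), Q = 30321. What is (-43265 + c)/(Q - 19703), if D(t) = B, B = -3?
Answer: -60065/10618 ≈ -5.6569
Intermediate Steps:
D(t) = -3
c = -16800 (c = -70*(-5 - 3)*(-30) = -70*(-8)*(-30) = -35*(-16)*(-30) = 560*(-30) = -16800)
(-43265 + c)/(Q - 19703) = (-43265 - 16800)/(30321 - 19703) = -60065/10618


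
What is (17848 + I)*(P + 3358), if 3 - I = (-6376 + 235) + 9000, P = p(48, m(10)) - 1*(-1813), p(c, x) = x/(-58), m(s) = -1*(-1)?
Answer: 2248177832/29 ≈ 7.7523e+7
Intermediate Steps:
m(s) = 1
p(c, x) = -x/58 (p(c, x) = x*(-1/58) = -x/58)
P = 105153/58 (P = -1/58*1 - 1*(-1813) = -1/58 + 1813 = 105153/58 ≈ 1813.0)
I = -2856 (I = 3 - ((-6376 + 235) + 9000) = 3 - (-6141 + 9000) = 3 - 1*2859 = 3 - 2859 = -2856)
(17848 + I)*(P + 3358) = (17848 - 2856)*(105153/58 + 3358) = 14992*(299917/58) = 2248177832/29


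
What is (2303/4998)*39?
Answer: 611/34 ≈ 17.971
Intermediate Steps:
(2303/4998)*39 = (2303*(1/4998))*39 = (47/102)*39 = 611/34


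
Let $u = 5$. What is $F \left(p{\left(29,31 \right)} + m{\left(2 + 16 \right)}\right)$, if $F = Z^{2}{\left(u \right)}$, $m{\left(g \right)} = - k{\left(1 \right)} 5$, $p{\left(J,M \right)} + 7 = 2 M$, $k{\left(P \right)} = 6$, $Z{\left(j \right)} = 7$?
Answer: $1225$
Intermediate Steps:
$p{\left(J,M \right)} = -7 + 2 M$
$m{\left(g \right)} = -30$ ($m{\left(g \right)} = \left(-1\right) 6 \cdot 5 = \left(-6\right) 5 = -30$)
$F = 49$ ($F = 7^{2} = 49$)
$F \left(p{\left(29,31 \right)} + m{\left(2 + 16 \right)}\right) = 49 \left(\left(-7 + 2 \cdot 31\right) - 30\right) = 49 \left(\left(-7 + 62\right) - 30\right) = 49 \left(55 - 30\right) = 49 \cdot 25 = 1225$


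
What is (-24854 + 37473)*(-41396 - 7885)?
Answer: -621876939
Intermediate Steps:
(-24854 + 37473)*(-41396 - 7885) = 12619*(-49281) = -621876939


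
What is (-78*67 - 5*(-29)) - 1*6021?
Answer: -11102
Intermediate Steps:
(-78*67 - 5*(-29)) - 1*6021 = (-5226 + 145) - 6021 = -5081 - 6021 = -11102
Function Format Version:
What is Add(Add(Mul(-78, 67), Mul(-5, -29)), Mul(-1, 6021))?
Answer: -11102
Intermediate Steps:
Add(Add(Mul(-78, 67), Mul(-5, -29)), Mul(-1, 6021)) = Add(Add(-5226, 145), -6021) = Add(-5081, -6021) = -11102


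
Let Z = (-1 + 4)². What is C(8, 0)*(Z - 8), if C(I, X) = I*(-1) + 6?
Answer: -2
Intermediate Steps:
Z = 9 (Z = 3² = 9)
C(I, X) = 6 - I (C(I, X) = -I + 6 = 6 - I)
C(8, 0)*(Z - 8) = (6 - 1*8)*(9 - 8) = (6 - 8)*1 = -2*1 = -2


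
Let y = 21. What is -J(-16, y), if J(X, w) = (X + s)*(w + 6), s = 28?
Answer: -324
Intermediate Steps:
J(X, w) = (6 + w)*(28 + X) (J(X, w) = (X + 28)*(w + 6) = (28 + X)*(6 + w) = (6 + w)*(28 + X))
-J(-16, y) = -(168 + 6*(-16) + 28*21 - 16*21) = -(168 - 96 + 588 - 336) = -1*324 = -324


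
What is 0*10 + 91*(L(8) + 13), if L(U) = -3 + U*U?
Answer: 6734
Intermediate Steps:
L(U) = -3 + U**2
0*10 + 91*(L(8) + 13) = 0*10 + 91*((-3 + 8**2) + 13) = 0 + 91*((-3 + 64) + 13) = 0 + 91*(61 + 13) = 0 + 91*74 = 0 + 6734 = 6734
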